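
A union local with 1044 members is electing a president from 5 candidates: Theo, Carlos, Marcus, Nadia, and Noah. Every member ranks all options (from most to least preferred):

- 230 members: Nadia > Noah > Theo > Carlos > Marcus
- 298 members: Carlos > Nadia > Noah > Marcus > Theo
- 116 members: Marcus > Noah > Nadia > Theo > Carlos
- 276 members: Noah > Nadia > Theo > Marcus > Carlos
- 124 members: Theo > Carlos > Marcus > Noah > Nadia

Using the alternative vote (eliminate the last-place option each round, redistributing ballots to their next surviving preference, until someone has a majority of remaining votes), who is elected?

Noah

Round 1: Theo 124, Carlos 298, Marcus 116, Nadia 230, Noah 276. Eliminate Marcus.
Round 2: Theo 124, Carlos 298, Nadia 230, Noah 392. Eliminate Theo.
Round 3: Carlos 422, Nadia 230, Noah 392. Eliminate Nadia.
Round 4: Carlos 422, Noah 622. Noah has a majority.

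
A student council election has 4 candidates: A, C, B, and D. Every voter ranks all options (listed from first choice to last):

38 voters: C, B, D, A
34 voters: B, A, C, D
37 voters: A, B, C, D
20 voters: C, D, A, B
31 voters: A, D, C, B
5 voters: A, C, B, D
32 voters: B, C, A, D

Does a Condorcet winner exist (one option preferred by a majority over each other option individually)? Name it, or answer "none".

B vs A: 104–93 for B.
B vs C: 103–94 for B.
B vs D: 146–51 for B.
B beats every other option head-to-head.

B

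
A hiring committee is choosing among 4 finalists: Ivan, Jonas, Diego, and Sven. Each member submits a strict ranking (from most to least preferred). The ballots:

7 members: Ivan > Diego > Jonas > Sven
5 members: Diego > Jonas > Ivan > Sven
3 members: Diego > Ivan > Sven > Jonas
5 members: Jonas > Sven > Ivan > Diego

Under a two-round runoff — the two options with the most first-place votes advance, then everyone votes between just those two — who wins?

Ivan

Round 1 first-place votes: Ivan 7, Jonas 5, Diego 8, Sven 0.
Diego and Ivan advance.
Runoff: Diego is preferred to Ivan by 8 voters; Ivan by 12.
Ivan wins the runoff.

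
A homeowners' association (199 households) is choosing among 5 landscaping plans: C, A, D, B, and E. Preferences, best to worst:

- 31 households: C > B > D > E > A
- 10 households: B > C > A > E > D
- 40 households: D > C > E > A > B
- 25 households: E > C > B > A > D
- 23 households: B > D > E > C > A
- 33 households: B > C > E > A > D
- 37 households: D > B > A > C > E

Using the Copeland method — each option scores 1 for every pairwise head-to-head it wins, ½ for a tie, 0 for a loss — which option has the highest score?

B

C: beats A and E; loses to D and B → score 2.
A: loses to C, D, B, and E → score 0.
D: beats C, A, and E; loses to B → score 3.
B: beats C, A, D, and E → score 4.
E: beats A; loses to C, D, and B → score 1.
B has the best pairwise record.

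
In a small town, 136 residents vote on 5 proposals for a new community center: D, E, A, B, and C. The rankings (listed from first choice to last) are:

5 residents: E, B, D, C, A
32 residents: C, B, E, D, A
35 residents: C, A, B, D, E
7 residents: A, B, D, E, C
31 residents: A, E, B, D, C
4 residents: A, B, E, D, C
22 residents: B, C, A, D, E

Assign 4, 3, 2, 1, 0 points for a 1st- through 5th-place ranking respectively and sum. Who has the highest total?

D: 5·2 + 32·1 + 35·1 + 7·2 + 31·1 + 4·1 + 22·1 = 148
E: 5·4 + 32·2 + 35·0 + 7·1 + 31·3 + 4·2 + 22·0 = 192
A: 5·0 + 32·0 + 35·3 + 7·4 + 31·4 + 4·4 + 22·2 = 317
B: 5·3 + 32·3 + 35·2 + 7·3 + 31·2 + 4·3 + 22·4 = 364
C: 5·1 + 32·4 + 35·4 + 7·0 + 31·0 + 4·0 + 22·3 = 339
B has the highest Borda score (364).

B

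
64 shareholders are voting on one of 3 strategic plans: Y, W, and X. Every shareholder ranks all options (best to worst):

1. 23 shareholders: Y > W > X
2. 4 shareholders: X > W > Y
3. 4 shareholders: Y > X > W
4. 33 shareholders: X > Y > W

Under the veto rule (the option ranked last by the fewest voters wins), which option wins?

Last-place votes: Y 4, W 37, X 23.
Y is ranked last by the fewest voters, so Y wins.

Y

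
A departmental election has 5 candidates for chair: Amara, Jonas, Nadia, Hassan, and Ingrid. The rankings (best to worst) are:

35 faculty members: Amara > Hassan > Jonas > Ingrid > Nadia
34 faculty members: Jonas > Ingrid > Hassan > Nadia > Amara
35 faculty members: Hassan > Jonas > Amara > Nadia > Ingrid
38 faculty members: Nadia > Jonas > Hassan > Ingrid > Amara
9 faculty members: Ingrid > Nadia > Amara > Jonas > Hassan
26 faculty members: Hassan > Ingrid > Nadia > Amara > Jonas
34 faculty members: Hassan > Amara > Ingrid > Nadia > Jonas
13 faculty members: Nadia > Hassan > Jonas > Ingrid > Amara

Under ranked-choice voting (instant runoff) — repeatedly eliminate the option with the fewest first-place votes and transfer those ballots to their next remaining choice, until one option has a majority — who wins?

Round 1: Amara 35, Jonas 34, Nadia 51, Hassan 95, Ingrid 9. Eliminate Ingrid.
Round 2: Amara 35, Jonas 34, Nadia 60, Hassan 95. Eliminate Jonas.
Round 3: Amara 35, Nadia 60, Hassan 129. Hassan has a majority.

Hassan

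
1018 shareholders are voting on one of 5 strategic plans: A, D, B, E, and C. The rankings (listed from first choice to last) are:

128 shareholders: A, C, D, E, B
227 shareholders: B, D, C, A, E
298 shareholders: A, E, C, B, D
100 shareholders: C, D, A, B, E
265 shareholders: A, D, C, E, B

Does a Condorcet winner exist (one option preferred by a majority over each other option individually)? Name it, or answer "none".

A

A vs D: 691–327 for A.
A vs B: 791–227 for A.
A vs E: 1018–0 for A.
A vs C: 691–327 for A.
A beats every other option head-to-head.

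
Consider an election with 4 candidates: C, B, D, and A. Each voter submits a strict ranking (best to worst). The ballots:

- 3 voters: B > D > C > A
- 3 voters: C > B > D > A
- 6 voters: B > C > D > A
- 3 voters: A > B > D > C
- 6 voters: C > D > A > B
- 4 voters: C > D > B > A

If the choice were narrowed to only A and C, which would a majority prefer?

C

Voters preferring A to C: 3; preferring C to A: 22.
C wins the head-to-head.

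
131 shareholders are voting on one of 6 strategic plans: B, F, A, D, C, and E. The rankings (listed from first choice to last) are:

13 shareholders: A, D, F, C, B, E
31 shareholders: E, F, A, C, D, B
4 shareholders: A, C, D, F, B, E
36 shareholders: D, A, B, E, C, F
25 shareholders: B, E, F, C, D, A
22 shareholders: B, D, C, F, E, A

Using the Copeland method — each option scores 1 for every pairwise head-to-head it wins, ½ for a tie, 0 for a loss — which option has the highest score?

B: beats F, C, and E; loses to A and D → score 3.
F: beats A and C; loses to B, D, and E → score 2.
A: beats B and C; loses to F, D, and E → score 2.
D: beats B, F, A, C, and E → score 5.
C: loses to B, F, A, D, and E → score 0.
E: beats F, A, and C; loses to B and D → score 3.
D has the best pairwise record.

D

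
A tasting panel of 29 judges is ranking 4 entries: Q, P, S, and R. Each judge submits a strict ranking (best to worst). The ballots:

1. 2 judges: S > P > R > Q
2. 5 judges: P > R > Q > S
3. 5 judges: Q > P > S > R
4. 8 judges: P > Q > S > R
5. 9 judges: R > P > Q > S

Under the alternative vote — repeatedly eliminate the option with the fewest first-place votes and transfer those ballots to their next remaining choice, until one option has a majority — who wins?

P

Round 1: Q 5, P 13, S 2, R 9. Eliminate S.
Round 2: Q 5, P 15, R 9. P has a majority.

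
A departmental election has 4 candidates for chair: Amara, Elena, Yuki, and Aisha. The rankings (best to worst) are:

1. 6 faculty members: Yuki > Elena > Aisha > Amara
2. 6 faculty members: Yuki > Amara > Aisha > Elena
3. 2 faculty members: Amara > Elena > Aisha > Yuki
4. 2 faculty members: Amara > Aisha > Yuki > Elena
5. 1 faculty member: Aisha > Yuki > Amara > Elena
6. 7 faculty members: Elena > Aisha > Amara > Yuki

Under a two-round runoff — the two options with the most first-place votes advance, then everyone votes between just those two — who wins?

Yuki

Round 1 first-place votes: Amara 4, Elena 7, Yuki 12, Aisha 1.
Yuki and Elena advance.
Runoff: Yuki is preferred to Elena by 15 voters; Elena by 9.
Yuki wins the runoff.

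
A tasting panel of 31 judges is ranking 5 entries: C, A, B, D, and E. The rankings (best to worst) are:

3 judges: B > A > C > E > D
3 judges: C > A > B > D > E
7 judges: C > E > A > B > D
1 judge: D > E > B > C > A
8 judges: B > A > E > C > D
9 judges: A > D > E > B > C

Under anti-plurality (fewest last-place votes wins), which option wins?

Last-place votes: C 9, A 1, B 0, D 18, E 3.
B is ranked last by the fewest voters, so B wins.

B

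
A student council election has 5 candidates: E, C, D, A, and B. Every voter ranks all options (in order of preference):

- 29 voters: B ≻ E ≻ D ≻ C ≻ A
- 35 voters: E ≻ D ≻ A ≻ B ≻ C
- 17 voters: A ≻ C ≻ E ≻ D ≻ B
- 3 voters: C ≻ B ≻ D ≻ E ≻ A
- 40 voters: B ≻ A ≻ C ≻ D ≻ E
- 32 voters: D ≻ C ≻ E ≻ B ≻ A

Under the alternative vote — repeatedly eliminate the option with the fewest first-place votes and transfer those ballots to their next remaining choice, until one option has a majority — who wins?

E

Round 1: E 35, C 3, D 32, A 17, B 69. Eliminate C.
Round 2: E 35, D 32, A 17, B 72. Eliminate A.
Round 3: E 52, D 32, B 72. Eliminate D.
Round 4: E 84, B 72. E has a majority.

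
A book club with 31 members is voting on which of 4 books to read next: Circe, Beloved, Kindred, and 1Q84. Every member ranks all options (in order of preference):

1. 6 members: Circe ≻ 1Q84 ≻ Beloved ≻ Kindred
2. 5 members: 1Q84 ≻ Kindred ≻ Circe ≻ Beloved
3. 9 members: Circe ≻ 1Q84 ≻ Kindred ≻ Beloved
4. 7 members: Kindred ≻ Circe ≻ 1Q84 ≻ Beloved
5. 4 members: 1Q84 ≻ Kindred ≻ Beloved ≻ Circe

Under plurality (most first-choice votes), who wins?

Circe

First-place votes: Circe 15, Beloved 0, Kindred 7, 1Q84 9.
Circe has the most first-place votes.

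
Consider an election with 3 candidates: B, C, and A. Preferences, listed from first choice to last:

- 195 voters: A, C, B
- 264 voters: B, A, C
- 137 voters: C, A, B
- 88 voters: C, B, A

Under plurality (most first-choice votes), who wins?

First-place votes: B 264, C 225, A 195.
B has the most first-place votes.

B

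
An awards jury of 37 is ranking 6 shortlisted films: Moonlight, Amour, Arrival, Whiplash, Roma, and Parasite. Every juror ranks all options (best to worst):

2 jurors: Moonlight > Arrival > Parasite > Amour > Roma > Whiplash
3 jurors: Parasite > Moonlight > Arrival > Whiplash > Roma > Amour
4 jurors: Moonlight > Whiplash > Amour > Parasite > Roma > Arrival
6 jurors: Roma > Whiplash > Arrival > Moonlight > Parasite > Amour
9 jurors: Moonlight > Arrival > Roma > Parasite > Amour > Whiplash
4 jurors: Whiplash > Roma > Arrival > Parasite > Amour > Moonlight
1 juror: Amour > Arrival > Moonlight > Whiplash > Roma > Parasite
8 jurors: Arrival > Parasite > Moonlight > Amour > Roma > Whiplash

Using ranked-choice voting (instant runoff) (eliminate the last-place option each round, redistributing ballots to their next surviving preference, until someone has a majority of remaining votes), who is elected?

Round 1: Moonlight 15, Amour 1, Arrival 8, Whiplash 4, Roma 6, Parasite 3. Eliminate Amour.
Round 2: Moonlight 15, Arrival 9, Whiplash 4, Roma 6, Parasite 3. Eliminate Parasite.
Round 3: Moonlight 18, Arrival 9, Whiplash 4, Roma 6. Eliminate Whiplash.
Round 4: Moonlight 18, Arrival 9, Roma 10. Eliminate Arrival.
Round 5: Moonlight 27, Roma 10. Moonlight has a majority.

Moonlight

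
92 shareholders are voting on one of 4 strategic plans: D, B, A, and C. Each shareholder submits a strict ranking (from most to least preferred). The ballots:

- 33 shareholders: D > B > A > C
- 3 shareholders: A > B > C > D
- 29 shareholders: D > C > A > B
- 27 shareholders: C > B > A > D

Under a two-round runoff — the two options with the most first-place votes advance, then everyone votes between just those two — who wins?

D

Round 1 first-place votes: D 62, B 0, A 3, C 27.
D and C advance.
Runoff: D is preferred to C by 62 voters; C by 30.
D wins the runoff.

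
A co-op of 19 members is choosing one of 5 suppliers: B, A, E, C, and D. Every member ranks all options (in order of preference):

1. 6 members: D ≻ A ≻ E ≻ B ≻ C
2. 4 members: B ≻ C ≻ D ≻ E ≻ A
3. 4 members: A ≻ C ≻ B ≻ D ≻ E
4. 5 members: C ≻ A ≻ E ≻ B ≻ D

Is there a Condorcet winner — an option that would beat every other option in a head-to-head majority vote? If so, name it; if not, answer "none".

Checking pairwise contests:
A beats B 15–4.
D beats A 10–9.
A beats E 15–4.
B beats C 10–9.
B beats D 13–6.
Every option loses at least one head-to-head, so there is no Condorcet winner.

none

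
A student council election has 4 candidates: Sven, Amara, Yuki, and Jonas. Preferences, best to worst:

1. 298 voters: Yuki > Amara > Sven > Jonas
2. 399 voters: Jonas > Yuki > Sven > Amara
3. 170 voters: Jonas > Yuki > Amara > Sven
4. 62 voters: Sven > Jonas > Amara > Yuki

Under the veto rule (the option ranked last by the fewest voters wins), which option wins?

Yuki

Last-place votes: Sven 170, Amara 399, Yuki 62, Jonas 298.
Yuki is ranked last by the fewest voters, so Yuki wins.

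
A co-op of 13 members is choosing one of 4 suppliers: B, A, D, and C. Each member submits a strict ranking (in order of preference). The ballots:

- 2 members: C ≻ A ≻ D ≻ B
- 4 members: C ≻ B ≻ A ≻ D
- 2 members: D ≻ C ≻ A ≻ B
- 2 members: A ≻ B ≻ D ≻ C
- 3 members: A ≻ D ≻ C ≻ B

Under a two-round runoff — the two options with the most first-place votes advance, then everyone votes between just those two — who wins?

Round 1 first-place votes: B 0, A 5, D 2, C 6.
C and A advance.
Runoff: C is preferred to A by 8 voters; A by 5.
C wins the runoff.

C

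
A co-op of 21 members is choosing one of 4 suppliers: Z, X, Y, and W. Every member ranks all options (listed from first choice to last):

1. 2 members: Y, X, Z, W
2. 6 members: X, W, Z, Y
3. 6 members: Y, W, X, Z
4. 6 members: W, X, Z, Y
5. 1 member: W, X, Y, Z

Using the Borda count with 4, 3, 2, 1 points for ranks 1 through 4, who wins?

W

Z: 2·2 + 6·2 + 6·1 + 6·2 + 1·1 = 35
X: 2·3 + 6·4 + 6·2 + 6·3 + 1·3 = 63
Y: 2·4 + 6·1 + 6·4 + 6·1 + 1·2 = 46
W: 2·1 + 6·3 + 6·3 + 6·4 + 1·4 = 66
W has the highest Borda score (66).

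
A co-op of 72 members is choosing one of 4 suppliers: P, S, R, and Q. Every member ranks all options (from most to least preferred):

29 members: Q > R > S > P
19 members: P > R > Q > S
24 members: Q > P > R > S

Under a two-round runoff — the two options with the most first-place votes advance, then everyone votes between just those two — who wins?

Q

Round 1 first-place votes: P 19, S 0, R 0, Q 53.
Q and P advance.
Runoff: Q is preferred to P by 53 voters; P by 19.
Q wins the runoff.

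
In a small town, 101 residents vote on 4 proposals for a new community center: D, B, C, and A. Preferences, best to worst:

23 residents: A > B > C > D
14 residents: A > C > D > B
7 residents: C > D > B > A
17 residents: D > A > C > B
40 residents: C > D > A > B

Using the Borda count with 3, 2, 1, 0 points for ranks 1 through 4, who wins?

C

D: 23·0 + 14·1 + 7·2 + 17·3 + 40·2 = 159
B: 23·2 + 14·0 + 7·1 + 17·0 + 40·0 = 53
C: 23·1 + 14·2 + 7·3 + 17·1 + 40·3 = 209
A: 23·3 + 14·3 + 7·0 + 17·2 + 40·1 = 185
C has the highest Borda score (209).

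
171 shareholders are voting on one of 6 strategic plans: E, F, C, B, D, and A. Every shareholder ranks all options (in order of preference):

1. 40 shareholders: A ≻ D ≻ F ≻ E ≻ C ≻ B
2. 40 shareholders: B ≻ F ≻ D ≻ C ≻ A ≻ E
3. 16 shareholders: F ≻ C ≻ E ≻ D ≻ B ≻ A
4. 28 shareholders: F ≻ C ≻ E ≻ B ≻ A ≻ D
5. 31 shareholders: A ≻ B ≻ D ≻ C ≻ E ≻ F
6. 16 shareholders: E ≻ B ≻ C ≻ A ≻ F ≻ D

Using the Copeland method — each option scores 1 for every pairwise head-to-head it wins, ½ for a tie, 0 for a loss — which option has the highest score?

B

E: beats B; loses to F, C, D, and A → score 1.
F: beats E, C, and D; loses to B and A → score 3.
C: beats E and A; loses to F, B, and D → score 2.
B: beats F, C, D, and A; loses to E → score 4.
D: beats E and C; loses to F, B, and A → score 2.
A: beats E, F, and D; loses to C and B → score 3.
B has the best pairwise record.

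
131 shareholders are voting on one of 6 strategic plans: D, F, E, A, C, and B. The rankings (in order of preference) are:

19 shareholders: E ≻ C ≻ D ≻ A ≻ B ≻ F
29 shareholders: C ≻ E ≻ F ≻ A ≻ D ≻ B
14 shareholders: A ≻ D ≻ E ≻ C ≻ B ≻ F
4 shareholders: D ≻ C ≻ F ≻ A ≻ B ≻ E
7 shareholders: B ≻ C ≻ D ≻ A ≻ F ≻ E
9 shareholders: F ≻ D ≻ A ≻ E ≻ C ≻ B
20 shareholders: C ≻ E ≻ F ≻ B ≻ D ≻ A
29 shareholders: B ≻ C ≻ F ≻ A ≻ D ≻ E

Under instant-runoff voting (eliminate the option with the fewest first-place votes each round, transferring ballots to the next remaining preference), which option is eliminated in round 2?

F

Round 1: D 4, F 9, E 19, A 14, C 49, B 36. Eliminate D.
Round 2: F 9, E 19, A 14, C 53, B 36. Eliminate F.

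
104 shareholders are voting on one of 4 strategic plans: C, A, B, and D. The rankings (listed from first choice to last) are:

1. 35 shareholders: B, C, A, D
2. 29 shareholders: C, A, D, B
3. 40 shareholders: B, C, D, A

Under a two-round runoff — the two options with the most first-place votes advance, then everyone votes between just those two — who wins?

B

Round 1 first-place votes: C 29, A 0, B 75, D 0.
B and C advance.
Runoff: B is preferred to C by 75 voters; C by 29.
B wins the runoff.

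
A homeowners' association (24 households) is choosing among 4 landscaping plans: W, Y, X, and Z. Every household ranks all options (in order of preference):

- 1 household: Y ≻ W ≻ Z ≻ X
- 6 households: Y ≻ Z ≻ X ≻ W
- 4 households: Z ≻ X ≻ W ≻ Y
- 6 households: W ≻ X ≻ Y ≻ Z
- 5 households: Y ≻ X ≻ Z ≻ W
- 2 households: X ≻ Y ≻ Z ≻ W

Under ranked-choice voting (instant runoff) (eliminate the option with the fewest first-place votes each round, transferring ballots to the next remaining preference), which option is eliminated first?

Round 1: W 6, Y 12, X 2, Z 4. Eliminate X.

X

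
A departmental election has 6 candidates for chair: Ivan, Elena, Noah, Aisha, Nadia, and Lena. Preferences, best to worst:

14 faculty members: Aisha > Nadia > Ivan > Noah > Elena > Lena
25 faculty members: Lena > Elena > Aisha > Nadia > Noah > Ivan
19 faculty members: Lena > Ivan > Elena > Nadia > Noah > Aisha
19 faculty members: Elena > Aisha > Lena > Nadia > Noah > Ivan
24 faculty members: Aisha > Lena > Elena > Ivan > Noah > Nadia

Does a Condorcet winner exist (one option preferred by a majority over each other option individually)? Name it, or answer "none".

none

Checking pairwise contests:
Elena beats Ivan 68–33.
Lena beats Elena 68–33.
Ivan beats Noah 57–44.
Elena beats Aisha 63–38.
Elena beats Nadia 87–14.
Aisha beats Lena 57–44.
Every option loses at least one head-to-head, so there is no Condorcet winner.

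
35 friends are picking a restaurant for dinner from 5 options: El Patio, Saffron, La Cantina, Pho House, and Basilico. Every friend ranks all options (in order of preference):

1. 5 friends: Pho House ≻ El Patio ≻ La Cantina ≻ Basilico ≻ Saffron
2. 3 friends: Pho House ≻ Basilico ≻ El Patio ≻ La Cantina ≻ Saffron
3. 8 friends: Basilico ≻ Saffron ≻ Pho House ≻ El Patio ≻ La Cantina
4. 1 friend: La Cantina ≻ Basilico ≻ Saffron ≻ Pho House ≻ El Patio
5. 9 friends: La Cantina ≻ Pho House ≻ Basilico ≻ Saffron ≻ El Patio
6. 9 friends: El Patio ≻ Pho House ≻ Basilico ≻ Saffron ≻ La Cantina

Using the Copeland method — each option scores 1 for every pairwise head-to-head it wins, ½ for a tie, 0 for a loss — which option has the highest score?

El Patio: beats La Cantina; loses to Saffron, Pho House, and Basilico → score 1.
Saffron: beats El Patio; loses to La Cantina, Pho House, and Basilico → score 1.
La Cantina: beats Saffron; loses to El Patio, Pho House, and Basilico → score 1.
Pho House: beats El Patio, Saffron, La Cantina, and Basilico → score 4.
Basilico: beats El Patio, Saffron, and La Cantina; loses to Pho House → score 3.
Pho House has the best pairwise record.

Pho House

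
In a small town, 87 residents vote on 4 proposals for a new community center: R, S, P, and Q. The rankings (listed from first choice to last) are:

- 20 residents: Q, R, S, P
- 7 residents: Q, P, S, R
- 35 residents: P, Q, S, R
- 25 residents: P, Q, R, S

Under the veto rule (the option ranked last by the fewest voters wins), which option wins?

Last-place votes: R 42, S 25, P 20, Q 0.
Q is ranked last by the fewest voters, so Q wins.

Q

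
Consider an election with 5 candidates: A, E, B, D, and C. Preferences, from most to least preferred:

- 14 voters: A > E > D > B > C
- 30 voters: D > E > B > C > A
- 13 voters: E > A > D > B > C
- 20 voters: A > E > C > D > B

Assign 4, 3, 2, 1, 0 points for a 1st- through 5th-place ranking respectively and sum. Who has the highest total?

A: 14·4 + 30·0 + 13·3 + 20·4 = 175
E: 14·3 + 30·3 + 13·4 + 20·3 = 244
B: 14·1 + 30·2 + 13·1 + 20·0 = 87
D: 14·2 + 30·4 + 13·2 + 20·1 = 194
C: 14·0 + 30·1 + 13·0 + 20·2 = 70
E has the highest Borda score (244).

E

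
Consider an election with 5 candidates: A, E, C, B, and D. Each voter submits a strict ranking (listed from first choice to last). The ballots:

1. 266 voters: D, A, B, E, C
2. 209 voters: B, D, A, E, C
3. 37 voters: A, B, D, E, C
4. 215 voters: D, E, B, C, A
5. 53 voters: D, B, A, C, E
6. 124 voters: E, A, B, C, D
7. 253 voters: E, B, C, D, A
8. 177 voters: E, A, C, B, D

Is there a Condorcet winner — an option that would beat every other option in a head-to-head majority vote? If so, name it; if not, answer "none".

none

Checking pairwise contests:
E beats A 769–565.
D beats E 780–554.
A beats C 866–468.
E beats B 769–565.
B beats D 800–534.
Every option loses at least one head-to-head, so there is no Condorcet winner.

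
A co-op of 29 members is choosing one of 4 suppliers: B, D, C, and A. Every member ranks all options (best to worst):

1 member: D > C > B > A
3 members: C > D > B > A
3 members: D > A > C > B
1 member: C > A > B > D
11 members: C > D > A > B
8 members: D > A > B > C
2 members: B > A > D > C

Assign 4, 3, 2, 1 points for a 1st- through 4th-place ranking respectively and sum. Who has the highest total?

D

B: 1·2 + 3·2 + 3·1 + 1·2 + 11·1 + 8·2 + 2·4 = 48
D: 1·4 + 3·3 + 3·4 + 1·1 + 11·3 + 8·4 + 2·2 = 95
C: 1·3 + 3·4 + 3·2 + 1·4 + 11·4 + 8·1 + 2·1 = 79
A: 1·1 + 3·1 + 3·3 + 1·3 + 11·2 + 8·3 + 2·3 = 68
D has the highest Borda score (95).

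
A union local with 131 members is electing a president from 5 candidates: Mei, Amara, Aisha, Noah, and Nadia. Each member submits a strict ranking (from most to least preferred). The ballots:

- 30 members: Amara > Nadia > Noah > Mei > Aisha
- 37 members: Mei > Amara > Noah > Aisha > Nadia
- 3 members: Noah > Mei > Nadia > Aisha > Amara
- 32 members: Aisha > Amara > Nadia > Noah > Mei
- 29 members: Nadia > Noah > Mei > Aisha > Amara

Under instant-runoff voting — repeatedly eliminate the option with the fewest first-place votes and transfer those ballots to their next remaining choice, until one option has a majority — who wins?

Round 1: Mei 37, Amara 30, Aisha 32, Noah 3, Nadia 29. Eliminate Noah.
Round 2: Mei 40, Amara 30, Aisha 32, Nadia 29. Eliminate Nadia.
Round 3: Mei 69, Amara 30, Aisha 32. Mei has a majority.

Mei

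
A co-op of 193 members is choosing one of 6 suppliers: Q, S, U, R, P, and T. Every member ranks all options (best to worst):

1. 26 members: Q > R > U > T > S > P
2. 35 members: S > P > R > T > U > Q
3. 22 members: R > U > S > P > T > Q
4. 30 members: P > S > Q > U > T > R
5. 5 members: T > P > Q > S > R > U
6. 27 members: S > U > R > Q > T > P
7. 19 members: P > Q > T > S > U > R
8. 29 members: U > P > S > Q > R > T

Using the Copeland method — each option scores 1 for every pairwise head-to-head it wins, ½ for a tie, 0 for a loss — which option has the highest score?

S

Q: beats R and T; loses to S, U, and P → score 2.
S: beats Q, U, R, P, and T → score 5.
U: beats Q, R, P, and T; loses to S → score 4.
R: beats T; loses to Q, S, U, and P → score 1.
P: beats Q, R, and T; loses to S and U → score 3.
T: loses to Q, S, U, R, and P → score 0.
S has the best pairwise record.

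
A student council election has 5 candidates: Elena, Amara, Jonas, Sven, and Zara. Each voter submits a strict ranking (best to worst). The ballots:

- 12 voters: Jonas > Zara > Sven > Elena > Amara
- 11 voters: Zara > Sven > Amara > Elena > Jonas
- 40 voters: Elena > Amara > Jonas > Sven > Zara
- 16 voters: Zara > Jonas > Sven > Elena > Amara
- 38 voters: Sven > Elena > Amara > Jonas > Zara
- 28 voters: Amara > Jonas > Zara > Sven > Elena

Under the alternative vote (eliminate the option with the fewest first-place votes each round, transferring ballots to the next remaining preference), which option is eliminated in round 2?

Round 1: Elena 40, Amara 28, Jonas 12, Sven 38, Zara 27. Eliminate Jonas.
Round 2: Elena 40, Amara 28, Sven 38, Zara 39. Eliminate Amara.

Amara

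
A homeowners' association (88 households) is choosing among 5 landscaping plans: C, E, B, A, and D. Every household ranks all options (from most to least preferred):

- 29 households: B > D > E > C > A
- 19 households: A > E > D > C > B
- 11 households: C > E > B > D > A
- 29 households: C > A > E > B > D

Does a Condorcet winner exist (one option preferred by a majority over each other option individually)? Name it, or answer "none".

none

Checking pairwise contests:
E beats C 48–40.
A beats E 48–40.
C beats B 59–29.
C beats A 69–19.
E beats D 59–29.
Every option loses at least one head-to-head, so there is no Condorcet winner.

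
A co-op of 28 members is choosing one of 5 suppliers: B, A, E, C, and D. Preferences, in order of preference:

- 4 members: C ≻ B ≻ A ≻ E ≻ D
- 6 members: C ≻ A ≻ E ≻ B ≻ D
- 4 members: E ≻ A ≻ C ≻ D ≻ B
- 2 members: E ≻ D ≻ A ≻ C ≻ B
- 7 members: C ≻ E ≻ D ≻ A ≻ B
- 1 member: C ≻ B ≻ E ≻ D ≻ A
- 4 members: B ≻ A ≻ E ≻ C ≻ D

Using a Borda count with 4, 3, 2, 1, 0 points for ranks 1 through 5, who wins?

C

B: 4·3 + 6·1 + 4·0 + 2·0 + 7·0 + 1·3 + 4·4 = 37
A: 4·2 + 6·3 + 4·3 + 2·2 + 7·1 + 1·0 + 4·3 = 61
E: 4·1 + 6·2 + 4·4 + 2·4 + 7·3 + 1·2 + 4·2 = 71
C: 4·4 + 6·4 + 4·2 + 2·1 + 7·4 + 1·4 + 4·1 = 86
D: 4·0 + 6·0 + 4·1 + 2·3 + 7·2 + 1·1 + 4·0 = 25
C has the highest Borda score (86).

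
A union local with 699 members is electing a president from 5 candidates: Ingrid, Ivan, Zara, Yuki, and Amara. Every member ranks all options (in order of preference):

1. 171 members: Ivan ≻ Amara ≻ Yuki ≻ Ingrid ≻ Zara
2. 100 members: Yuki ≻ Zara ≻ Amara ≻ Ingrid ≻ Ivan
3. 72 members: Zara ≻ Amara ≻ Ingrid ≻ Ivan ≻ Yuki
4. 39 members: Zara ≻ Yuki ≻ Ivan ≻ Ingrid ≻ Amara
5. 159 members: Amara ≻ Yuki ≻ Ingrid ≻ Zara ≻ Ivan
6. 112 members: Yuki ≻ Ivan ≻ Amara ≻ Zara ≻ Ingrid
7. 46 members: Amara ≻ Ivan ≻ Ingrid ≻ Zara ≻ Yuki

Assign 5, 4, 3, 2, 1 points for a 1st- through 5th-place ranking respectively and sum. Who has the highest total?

Amara

Ingrid: 171·2 + 100·2 + 72·3 + 39·2 + 159·3 + 112·1 + 46·3 = 1563
Ivan: 171·5 + 100·1 + 72·2 + 39·3 + 159·1 + 112·4 + 46·4 = 2007
Zara: 171·1 + 100·4 + 72·5 + 39·5 + 159·2 + 112·2 + 46·2 = 1760
Yuki: 171·3 + 100·5 + 72·1 + 39·4 + 159·4 + 112·5 + 46·1 = 2483
Amara: 171·4 + 100·3 + 72·4 + 39·1 + 159·5 + 112·3 + 46·5 = 2672
Amara has the highest Borda score (2672).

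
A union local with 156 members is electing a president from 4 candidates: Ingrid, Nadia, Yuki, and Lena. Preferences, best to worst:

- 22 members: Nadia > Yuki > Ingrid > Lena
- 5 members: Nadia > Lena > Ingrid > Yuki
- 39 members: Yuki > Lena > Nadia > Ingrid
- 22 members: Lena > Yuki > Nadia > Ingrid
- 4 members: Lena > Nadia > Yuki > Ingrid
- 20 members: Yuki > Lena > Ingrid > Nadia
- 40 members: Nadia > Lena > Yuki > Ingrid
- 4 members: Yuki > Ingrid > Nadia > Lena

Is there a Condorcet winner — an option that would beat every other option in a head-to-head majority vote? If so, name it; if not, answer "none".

Yuki vs Ingrid: 151–5 for Yuki.
Yuki vs Nadia: 85–71 for Yuki.
Yuki vs Lena: 85–71 for Yuki.
Yuki beats every other option head-to-head.

Yuki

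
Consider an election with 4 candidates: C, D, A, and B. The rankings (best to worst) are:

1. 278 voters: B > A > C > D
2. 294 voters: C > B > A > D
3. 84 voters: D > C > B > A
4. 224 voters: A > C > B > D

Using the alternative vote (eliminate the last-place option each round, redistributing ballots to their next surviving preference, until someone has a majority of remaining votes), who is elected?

Round 1: C 294, D 84, A 224, B 278. Eliminate D.
Round 2: C 378, A 224, B 278. Eliminate A.
Round 3: C 602, B 278. C has a majority.

C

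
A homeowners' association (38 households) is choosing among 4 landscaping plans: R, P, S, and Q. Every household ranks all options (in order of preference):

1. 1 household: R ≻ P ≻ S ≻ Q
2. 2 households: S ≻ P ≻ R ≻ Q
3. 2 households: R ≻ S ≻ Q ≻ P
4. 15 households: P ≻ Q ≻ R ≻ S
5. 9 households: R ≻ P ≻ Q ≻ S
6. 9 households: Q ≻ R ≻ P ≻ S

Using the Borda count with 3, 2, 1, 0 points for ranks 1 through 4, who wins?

P

R: 1·3 + 2·1 + 2·3 + 15·1 + 9·3 + 9·2 = 71
P: 1·2 + 2·2 + 2·0 + 15·3 + 9·2 + 9·1 = 78
S: 1·1 + 2·3 + 2·2 + 15·0 + 9·0 + 9·0 = 11
Q: 1·0 + 2·0 + 2·1 + 15·2 + 9·1 + 9·3 = 68
P has the highest Borda score (78).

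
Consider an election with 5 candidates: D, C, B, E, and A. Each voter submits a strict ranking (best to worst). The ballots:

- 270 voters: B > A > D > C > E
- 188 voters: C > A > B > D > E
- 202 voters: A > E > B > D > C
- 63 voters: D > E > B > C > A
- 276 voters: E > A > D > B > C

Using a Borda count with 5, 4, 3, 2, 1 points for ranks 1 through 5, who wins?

A

D: 270·3 + 188·2 + 202·2 + 63·5 + 276·3 = 2733
C: 270·2 + 188·5 + 202·1 + 63·2 + 276·1 = 2084
B: 270·5 + 188·3 + 202·3 + 63·3 + 276·2 = 3261
E: 270·1 + 188·1 + 202·4 + 63·4 + 276·5 = 2898
A: 270·4 + 188·4 + 202·5 + 63·1 + 276·4 = 4009
A has the highest Borda score (4009).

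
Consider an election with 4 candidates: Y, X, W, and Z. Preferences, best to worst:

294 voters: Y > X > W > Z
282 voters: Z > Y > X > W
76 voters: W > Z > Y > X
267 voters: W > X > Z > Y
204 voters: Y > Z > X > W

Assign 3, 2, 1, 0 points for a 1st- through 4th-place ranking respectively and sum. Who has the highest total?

Y

Y: 294·3 + 282·2 + 76·1 + 267·0 + 204·3 = 2134
X: 294·2 + 282·1 + 76·0 + 267·2 + 204·1 = 1608
W: 294·1 + 282·0 + 76·3 + 267·3 + 204·0 = 1323
Z: 294·0 + 282·3 + 76·2 + 267·1 + 204·2 = 1673
Y has the highest Borda score (2134).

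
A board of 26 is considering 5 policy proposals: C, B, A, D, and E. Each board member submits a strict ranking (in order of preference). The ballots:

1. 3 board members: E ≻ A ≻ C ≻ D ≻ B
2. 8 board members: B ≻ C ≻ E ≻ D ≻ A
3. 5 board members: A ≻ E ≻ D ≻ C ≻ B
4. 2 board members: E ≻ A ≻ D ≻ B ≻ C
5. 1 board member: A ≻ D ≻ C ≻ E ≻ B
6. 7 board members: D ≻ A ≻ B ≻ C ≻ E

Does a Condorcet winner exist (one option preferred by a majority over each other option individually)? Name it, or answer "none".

Checking pairwise contests:
B beats C 17–9.
A beats B 18–8.
D beats A 15–11.
E beats D 18–8.
C beats E 16–10.
Every option loses at least one head-to-head, so there is no Condorcet winner.

none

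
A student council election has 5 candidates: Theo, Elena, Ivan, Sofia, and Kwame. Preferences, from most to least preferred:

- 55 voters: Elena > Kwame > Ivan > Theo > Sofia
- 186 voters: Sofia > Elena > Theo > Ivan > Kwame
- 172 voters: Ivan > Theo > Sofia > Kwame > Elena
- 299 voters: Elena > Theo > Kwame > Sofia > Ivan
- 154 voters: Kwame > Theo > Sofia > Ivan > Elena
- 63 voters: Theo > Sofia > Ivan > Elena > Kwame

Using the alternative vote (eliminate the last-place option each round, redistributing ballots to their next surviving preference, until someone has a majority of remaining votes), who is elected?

Round 1: Theo 63, Elena 354, Ivan 172, Sofia 186, Kwame 154. Eliminate Theo.
Round 2: Elena 354, Ivan 172, Sofia 249, Kwame 154. Eliminate Kwame.
Round 3: Elena 354, Ivan 172, Sofia 403. Eliminate Ivan.
Round 4: Elena 354, Sofia 575. Sofia has a majority.

Sofia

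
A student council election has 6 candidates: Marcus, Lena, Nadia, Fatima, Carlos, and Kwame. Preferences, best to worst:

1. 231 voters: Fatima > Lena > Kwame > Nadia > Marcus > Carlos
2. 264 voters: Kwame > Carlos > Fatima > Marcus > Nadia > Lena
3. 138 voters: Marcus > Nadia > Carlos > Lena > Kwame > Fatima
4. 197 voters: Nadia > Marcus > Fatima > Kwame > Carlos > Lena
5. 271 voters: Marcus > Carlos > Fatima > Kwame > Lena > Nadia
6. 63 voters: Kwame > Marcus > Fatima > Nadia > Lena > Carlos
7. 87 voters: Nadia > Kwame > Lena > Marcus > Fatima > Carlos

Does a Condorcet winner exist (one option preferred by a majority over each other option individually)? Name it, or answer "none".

none

Checking pairwise contests:
Kwame beats Marcus 645–606.
Marcus beats Lena 933–318.
Marcus beats Nadia 736–515.
Marcus beats Fatima 756–495.
Marcus beats Carlos 987–264.
Fatima beats Kwame 699–552.
Every option loses at least one head-to-head, so there is no Condorcet winner.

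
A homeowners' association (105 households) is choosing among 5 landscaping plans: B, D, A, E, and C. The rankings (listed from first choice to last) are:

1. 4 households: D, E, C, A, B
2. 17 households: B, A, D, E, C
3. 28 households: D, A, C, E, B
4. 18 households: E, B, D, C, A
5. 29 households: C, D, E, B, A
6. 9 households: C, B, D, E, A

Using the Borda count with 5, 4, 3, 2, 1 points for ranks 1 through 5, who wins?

D

B: 4·1 + 17·5 + 28·1 + 18·4 + 29·2 + 9·4 = 283
D: 4·5 + 17·3 + 28·5 + 18·3 + 29·4 + 9·3 = 408
A: 4·2 + 17·4 + 28·4 + 18·1 + 29·1 + 9·1 = 244
E: 4·4 + 17·2 + 28·2 + 18·5 + 29·3 + 9·2 = 301
C: 4·3 + 17·1 + 28·3 + 18·2 + 29·5 + 9·5 = 339
D has the highest Borda score (408).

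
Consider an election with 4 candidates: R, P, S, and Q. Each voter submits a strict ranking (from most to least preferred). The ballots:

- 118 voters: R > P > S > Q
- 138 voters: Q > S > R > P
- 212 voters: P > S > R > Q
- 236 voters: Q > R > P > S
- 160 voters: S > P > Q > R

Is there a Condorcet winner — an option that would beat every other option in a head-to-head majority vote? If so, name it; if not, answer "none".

Checking pairwise contests:
S beats R 510–354.
R beats P 492–372.
P beats S 566–298.
P beats Q 490–374.
Every option loses at least one head-to-head, so there is no Condorcet winner.

none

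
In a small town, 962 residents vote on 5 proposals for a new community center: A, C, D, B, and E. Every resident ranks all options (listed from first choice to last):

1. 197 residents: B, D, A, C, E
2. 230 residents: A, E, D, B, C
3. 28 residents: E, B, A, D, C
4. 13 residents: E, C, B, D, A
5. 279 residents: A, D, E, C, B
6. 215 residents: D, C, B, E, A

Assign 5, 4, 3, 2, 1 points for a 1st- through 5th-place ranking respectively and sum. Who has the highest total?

A: 197·3 + 230·5 + 28·3 + 13·1 + 279·5 + 215·1 = 3448
C: 197·2 + 230·1 + 28·1 + 13·4 + 279·2 + 215·4 = 2122
D: 197·4 + 230·3 + 28·2 + 13·2 + 279·4 + 215·5 = 3751
B: 197·5 + 230·2 + 28·4 + 13·3 + 279·1 + 215·3 = 2520
E: 197·1 + 230·4 + 28·5 + 13·5 + 279·3 + 215·2 = 2589
D has the highest Borda score (3751).

D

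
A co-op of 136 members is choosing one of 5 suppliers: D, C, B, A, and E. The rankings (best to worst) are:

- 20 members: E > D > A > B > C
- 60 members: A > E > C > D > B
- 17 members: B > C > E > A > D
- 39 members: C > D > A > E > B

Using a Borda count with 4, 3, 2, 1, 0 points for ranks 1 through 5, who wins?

A

D: 20·3 + 60·1 + 17·0 + 39·3 = 237
C: 20·0 + 60·2 + 17·3 + 39·4 = 327
B: 20·1 + 60·0 + 17·4 + 39·0 = 88
A: 20·2 + 60·4 + 17·1 + 39·2 = 375
E: 20·4 + 60·3 + 17·2 + 39·1 = 333
A has the highest Borda score (375).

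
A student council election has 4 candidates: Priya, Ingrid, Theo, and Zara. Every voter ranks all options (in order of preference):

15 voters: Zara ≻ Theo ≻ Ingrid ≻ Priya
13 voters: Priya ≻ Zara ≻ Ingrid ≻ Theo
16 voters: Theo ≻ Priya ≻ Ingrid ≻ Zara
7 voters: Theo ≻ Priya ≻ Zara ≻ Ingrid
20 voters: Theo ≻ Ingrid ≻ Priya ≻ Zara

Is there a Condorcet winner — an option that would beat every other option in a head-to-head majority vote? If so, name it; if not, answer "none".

Theo vs Priya: 58–13 for Theo.
Theo vs Ingrid: 58–13 for Theo.
Theo vs Zara: 43–28 for Theo.
Theo beats every other option head-to-head.

Theo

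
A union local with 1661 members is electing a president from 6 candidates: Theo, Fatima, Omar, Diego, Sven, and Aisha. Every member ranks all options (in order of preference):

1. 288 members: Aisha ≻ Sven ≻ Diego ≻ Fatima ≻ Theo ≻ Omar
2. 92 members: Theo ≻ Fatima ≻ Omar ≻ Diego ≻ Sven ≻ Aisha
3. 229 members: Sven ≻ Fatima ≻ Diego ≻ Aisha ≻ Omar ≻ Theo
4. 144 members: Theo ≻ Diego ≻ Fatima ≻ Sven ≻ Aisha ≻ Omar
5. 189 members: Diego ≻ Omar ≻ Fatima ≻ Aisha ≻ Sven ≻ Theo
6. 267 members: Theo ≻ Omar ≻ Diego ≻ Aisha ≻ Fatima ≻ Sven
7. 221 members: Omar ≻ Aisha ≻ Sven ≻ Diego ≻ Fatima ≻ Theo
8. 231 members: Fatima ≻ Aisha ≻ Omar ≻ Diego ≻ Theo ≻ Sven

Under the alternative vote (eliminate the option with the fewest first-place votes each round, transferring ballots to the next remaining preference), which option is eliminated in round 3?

Round 1: Theo 503, Fatima 231, Omar 221, Diego 189, Sven 229, Aisha 288. Eliminate Diego.
Round 2: Theo 503, Fatima 231, Omar 410, Sven 229, Aisha 288. Eliminate Sven.
Round 3: Theo 503, Fatima 460, Omar 410, Aisha 288. Eliminate Aisha.

Aisha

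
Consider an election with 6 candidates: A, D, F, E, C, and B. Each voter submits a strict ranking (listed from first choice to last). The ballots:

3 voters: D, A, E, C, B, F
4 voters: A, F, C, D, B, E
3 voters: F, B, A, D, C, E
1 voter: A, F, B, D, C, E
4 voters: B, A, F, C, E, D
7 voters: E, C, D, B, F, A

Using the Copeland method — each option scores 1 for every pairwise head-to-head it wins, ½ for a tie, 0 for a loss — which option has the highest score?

A

A: beats D, F, E, and C; loses to B → score 4.
D: beats B; ties E; loses to A, F, and C → score 1.5.
F: beats D, E, and C; loses to A and B → score 3.
E: ties D; loses to A, F, C, and B → score 0.5.
C: beats D, E, and B; loses to A and F → score 3.
B: beats A, F, and E; loses to D and C → score 3.
A has the best pairwise record.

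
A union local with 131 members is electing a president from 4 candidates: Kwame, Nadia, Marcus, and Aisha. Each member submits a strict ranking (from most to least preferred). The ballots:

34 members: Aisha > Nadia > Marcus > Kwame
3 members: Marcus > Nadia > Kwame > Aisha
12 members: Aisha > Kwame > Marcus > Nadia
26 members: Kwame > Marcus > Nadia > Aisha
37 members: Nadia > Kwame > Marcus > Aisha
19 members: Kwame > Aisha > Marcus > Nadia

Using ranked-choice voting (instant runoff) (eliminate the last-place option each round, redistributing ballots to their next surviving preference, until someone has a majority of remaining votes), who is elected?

Kwame

Round 1: Kwame 45, Nadia 37, Marcus 3, Aisha 46. Eliminate Marcus.
Round 2: Kwame 45, Nadia 40, Aisha 46. Eliminate Nadia.
Round 3: Kwame 85, Aisha 46. Kwame has a majority.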